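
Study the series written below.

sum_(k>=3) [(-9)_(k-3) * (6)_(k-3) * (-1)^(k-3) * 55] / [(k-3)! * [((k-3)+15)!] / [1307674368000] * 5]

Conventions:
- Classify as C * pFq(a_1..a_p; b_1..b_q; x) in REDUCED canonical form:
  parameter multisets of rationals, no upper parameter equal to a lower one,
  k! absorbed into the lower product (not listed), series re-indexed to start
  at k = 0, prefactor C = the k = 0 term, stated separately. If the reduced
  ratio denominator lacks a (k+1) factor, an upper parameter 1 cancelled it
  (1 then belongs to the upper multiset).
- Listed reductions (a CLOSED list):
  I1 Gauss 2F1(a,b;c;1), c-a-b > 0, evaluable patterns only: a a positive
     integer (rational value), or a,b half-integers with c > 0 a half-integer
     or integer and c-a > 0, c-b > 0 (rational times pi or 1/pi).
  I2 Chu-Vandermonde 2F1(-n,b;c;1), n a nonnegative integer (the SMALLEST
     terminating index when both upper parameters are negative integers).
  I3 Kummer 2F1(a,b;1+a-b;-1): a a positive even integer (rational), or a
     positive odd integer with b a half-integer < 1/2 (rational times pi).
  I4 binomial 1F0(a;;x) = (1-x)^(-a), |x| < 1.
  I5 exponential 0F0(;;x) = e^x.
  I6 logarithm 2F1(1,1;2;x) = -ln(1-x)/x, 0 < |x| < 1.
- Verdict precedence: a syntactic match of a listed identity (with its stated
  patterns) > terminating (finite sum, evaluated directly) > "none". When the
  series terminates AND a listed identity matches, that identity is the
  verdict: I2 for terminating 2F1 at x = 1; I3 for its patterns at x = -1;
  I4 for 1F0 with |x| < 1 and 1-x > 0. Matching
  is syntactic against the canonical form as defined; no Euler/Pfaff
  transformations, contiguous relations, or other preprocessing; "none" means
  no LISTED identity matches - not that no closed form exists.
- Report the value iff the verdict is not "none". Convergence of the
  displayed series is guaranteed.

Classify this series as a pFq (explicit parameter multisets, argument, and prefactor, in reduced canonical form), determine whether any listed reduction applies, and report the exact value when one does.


First insight: t_0 = 11 here, and the constant factors (prefactor 11) combine into one prefactor.
Ratio: r(k) = (-1) * (k-9) (k+6) / [(k+16) (k+1)] - poly over poly, x = (-1) from leading terms; C = 11 at k = 0.

Classification (C = 11): 2F1 with upper {-9, 6}, lower {16}, argument x = -1. Verdict at x = -1: Kummer (I3) matches (x = -1; c = 16 equals 1+a-b for upper {-9, 6}: listed pattern). Hence: 1001/4.


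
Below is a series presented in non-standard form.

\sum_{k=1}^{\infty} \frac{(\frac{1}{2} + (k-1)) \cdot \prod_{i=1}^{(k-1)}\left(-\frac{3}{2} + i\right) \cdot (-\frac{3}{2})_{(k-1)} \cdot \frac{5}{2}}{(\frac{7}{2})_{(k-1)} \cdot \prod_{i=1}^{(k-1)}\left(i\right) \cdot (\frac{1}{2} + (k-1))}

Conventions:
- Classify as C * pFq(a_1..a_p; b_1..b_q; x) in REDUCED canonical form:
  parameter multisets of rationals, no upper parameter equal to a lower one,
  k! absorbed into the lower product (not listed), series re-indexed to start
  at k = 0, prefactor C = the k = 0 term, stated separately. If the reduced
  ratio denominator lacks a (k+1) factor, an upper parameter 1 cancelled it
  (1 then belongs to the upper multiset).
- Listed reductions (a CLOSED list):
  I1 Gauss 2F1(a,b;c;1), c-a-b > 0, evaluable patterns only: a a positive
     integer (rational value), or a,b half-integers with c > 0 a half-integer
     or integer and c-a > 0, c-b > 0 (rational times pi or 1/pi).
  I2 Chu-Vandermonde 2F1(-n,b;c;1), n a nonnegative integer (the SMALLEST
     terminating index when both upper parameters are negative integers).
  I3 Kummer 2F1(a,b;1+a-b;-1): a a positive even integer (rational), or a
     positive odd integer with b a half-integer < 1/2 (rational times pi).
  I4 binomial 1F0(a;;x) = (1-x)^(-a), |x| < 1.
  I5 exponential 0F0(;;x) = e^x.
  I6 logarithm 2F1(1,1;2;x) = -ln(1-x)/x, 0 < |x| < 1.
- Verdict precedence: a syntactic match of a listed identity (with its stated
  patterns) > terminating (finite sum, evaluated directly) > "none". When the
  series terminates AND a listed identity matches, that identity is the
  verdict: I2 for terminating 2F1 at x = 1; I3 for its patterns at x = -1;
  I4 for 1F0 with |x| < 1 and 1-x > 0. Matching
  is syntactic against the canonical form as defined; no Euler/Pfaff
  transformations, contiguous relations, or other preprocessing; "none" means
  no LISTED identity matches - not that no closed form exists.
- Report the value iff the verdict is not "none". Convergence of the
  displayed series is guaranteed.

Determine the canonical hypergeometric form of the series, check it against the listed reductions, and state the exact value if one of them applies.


First insight: with t_0 = \frac{5}{2}, the factor k + 1/2 cancels (top and bottom), leaving prefactor 5/2.
Term ratio: r(k) = 1 * (k-\frac{3}{2}) (k-\frac{1}{2}) / [(k+\frac{7}{2}) (k+1)] - poly over poly, x = 1 from leading terms; C = \frac{5}{2} at k = 0.

With C = \frac{5}{2}: the canonical form is 2F1(-\frac{3}{2}, -\frac{1}{2}; \frac{7}{2}; 1). Verdict: Gauss's theorem I1 (half-integer case) fires (x = 1; upper {-\frac{3}{2}, -\frac{1}{2}} half-integers, c = \frac{7}{2} in the evaluable pattern). Hence: \frac{7875}{8192} \cdot \pi.


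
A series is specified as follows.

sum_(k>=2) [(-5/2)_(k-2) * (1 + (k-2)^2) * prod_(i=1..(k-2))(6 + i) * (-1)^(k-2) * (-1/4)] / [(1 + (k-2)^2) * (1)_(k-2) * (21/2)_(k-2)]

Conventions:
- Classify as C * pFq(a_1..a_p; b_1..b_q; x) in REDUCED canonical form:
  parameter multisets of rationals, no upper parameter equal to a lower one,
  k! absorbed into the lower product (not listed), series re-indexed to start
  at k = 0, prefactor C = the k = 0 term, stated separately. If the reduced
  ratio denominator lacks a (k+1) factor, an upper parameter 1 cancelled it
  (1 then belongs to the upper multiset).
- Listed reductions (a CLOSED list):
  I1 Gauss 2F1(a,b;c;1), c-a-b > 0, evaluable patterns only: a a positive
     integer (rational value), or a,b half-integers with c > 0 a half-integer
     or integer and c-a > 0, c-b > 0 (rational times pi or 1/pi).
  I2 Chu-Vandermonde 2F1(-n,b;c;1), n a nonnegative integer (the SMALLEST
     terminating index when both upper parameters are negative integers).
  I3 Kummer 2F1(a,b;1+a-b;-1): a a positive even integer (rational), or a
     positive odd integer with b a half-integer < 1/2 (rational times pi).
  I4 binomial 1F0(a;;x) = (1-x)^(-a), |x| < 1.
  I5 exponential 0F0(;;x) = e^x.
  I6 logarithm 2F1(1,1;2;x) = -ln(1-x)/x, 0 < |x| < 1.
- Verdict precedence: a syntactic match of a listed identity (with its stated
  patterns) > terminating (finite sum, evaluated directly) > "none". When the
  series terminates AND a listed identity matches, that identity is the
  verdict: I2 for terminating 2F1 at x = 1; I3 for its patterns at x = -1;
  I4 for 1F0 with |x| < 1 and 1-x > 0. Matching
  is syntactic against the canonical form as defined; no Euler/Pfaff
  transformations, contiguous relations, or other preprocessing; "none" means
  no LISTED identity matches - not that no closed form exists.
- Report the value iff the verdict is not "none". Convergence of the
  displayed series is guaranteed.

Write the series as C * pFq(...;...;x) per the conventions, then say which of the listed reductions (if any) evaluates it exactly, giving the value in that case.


With C = -1/4: the canonical form is 2F1(-5/2, 7; 21/2; -1). Verdict: this is Kummer's theorem (I3) (x = -1; c = 21/2 equals 1+a-b for upper {-5/2, 7}: listed pattern). Value: (-4849845/16777216) * pi.

Structural cue: with t_0 = -1/4, (1)_k (prefactor -1/4) is k! itself.
Ratio: r(k) = (-1) * (k-5/2) (k+7) / [(k+21/2) (k+1)] ; factor over Q: parameters, x = (-1), and C = -1/4.


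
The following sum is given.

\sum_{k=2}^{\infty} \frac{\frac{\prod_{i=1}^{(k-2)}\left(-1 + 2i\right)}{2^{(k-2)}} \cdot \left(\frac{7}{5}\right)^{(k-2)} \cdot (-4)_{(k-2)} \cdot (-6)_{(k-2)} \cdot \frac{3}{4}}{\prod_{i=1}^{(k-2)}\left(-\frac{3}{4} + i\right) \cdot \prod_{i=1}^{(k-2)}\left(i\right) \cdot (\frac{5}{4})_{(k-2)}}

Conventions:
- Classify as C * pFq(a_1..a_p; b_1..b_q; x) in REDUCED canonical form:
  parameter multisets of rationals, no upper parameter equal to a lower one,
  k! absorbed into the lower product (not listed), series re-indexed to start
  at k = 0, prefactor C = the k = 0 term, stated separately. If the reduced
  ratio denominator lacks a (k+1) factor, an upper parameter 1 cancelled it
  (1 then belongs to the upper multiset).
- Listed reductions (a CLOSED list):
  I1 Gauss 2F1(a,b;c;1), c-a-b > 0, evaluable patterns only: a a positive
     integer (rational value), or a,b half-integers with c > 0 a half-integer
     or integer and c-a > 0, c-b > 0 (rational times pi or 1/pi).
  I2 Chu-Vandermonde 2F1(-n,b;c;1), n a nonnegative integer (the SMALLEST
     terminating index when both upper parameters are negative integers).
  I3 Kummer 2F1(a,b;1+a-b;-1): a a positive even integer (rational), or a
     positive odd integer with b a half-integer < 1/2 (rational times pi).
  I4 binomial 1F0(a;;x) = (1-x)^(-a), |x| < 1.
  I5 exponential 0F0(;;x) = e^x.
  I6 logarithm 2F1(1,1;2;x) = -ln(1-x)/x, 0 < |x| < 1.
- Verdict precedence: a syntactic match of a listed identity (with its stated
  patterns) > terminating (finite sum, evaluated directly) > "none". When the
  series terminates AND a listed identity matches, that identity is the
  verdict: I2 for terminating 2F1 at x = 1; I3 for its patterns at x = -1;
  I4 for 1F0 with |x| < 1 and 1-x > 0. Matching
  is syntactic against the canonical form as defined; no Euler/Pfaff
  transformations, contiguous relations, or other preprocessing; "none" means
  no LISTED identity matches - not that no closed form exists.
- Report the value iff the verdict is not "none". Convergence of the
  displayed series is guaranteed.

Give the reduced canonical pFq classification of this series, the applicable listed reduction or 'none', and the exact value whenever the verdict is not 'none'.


Canonical form: C = \frac{3}{4} times 3F2 with upper {-6, -4, \frac{1}{2}}, lower {\frac{1}{4}, \frac{5}{4}}, x = \frac{7}{5}. Verdict: terminating - no listed pattern fits, but -4 in the upper list cuts the series at k = 4; direct evaluation. Hence: \frac{13612186033}{21547500}.

The tell: with t_0 = \frac{3}{4}, the product of the first k integers (C = 3/4) is k!.
Consecutive-term ratio: r(k) = \frac{7}{5} * (k-6) (k-4) (k+\frac{1}{2}) / [(k+\frac{1}{4}) (k+\frac{5}{4}) (k+1)] - poly over poly, x = \frac{7}{5} from leading terms; C = \frac{3}{4} at k = 0.


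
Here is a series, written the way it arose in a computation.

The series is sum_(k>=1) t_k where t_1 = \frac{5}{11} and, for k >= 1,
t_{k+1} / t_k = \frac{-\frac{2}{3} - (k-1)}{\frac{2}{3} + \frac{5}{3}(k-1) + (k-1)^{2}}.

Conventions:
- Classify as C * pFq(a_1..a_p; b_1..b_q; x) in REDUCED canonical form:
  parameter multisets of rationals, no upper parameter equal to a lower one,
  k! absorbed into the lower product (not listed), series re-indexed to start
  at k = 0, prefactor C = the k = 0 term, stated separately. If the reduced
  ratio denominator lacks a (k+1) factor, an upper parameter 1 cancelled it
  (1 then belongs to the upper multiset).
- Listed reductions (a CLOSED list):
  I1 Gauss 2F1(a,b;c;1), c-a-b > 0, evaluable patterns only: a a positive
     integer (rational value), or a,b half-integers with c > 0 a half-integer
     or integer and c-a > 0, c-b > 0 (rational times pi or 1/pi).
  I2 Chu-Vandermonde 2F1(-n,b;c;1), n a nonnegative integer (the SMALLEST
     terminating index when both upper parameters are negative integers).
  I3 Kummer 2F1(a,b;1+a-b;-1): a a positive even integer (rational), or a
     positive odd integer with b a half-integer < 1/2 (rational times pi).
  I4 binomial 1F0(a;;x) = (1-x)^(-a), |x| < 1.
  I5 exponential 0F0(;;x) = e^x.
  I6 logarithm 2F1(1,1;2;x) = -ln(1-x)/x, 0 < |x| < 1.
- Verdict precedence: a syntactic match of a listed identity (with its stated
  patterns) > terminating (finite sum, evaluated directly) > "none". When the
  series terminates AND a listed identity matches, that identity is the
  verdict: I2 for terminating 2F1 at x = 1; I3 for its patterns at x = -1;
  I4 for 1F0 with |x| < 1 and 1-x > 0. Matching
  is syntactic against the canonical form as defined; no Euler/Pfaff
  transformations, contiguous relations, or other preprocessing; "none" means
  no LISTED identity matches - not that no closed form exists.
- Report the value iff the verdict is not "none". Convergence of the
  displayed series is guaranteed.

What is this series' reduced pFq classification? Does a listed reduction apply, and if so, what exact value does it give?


The tell: with t_0 = \frac{5}{11}, factor the ratio over Q (C = 5/11, x = -1): negated roots = parameters.
Adjacent-term ratio: r(k) = -1 * 1 / [(k+1)] - rational in k, leading ratio -1; with t_0 = \frac{5}{11}, classification follows.

x = -1 here; the reduced form reads 0F0, upper {-}, lower {-}, C = \frac{5}{11}. Verdict: this is the exponential series (I5) (the 0F0 exponential series at x = -1). Its exact value is \frac{5}{11} \cdot e^{-1}.


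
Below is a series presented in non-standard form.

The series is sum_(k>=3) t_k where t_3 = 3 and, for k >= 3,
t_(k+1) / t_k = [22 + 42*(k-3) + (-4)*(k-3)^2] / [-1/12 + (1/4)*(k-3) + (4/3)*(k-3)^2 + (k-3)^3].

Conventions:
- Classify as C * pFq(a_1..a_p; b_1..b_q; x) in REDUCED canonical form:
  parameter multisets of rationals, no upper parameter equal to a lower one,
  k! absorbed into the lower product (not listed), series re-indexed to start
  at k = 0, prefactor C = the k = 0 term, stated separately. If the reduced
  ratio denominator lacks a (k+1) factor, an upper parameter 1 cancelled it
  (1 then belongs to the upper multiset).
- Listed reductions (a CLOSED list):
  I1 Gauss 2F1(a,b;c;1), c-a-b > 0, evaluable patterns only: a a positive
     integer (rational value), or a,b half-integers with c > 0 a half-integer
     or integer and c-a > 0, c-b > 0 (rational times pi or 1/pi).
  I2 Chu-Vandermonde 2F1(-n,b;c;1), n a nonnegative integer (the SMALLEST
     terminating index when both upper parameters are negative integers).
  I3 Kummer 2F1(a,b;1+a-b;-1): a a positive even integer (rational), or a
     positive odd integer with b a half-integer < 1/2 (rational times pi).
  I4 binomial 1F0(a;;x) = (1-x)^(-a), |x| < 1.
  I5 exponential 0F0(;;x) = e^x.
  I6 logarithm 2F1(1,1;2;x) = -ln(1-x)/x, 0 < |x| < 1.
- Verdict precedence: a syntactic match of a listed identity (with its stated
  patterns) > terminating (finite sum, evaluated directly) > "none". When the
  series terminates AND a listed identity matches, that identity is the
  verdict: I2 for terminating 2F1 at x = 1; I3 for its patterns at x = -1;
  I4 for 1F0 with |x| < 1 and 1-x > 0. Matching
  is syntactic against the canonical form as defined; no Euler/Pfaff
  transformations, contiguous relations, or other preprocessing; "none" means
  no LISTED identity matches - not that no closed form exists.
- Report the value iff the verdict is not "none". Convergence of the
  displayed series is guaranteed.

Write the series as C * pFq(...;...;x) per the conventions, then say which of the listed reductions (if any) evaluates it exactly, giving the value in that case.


x = -4 here; the reduced form reads 1F1, upper {-11}, lower {-1/6}, C = 3. Verdict: terminating - upper parameter -11 makes this a finite sum (last index 11), evaluated exactly. Its exact value is -225391413503067764739/131527051677175.

Key observation: x = (-4) and the ratio is unreduced: k + 1/2 divides both sides (prefactor 3).
Ratio: r(k) = (-4) * (k-11) / [(k-1/6) (k+1)] - poly over poly, x = (-4) from leading terms; C = 3 at k = 0.


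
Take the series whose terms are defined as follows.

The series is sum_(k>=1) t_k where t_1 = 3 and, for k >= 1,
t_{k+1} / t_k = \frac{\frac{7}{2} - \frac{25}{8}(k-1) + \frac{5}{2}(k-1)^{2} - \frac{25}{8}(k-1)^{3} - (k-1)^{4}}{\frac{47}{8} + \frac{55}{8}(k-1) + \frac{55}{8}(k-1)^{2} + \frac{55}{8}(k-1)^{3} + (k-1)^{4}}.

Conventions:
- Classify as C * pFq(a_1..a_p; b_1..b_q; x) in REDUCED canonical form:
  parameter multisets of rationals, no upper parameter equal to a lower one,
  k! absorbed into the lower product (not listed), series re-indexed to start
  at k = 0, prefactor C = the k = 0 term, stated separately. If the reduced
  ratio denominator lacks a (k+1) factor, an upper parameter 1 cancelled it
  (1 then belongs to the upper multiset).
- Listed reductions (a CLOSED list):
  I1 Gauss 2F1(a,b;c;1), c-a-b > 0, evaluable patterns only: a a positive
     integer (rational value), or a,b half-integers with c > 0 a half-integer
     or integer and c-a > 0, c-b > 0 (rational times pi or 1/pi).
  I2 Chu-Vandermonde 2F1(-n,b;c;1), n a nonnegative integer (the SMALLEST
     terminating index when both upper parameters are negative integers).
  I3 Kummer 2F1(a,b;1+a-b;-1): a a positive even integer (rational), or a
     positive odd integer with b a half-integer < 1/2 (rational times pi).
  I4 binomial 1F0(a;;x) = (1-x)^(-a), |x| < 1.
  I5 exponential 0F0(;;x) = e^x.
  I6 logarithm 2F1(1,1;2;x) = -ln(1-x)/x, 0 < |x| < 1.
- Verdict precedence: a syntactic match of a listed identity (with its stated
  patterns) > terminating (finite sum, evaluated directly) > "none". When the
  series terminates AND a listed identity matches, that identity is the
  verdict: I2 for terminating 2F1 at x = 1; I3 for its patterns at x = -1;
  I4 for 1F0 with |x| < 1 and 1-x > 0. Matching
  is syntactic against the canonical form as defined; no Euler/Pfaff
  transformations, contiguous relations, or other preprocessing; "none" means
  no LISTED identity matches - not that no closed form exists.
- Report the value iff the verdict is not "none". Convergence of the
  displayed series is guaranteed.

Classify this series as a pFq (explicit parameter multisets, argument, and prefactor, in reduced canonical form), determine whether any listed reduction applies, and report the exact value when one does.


Prefactor 3, argument -1: 2F1 with upper {-\frac{7}{8}, 4} over lower {\frac{47}{8}}. Verdict (x = -1): Kummer (I3) applies (x = -1; c = \frac{47}{8} equals 1+a-b for upper {-\frac{7}{8}, 4}: listed pattern). Exact value: \frac{1209}{256}.

Key step: with t_0 = 3, factor the ratio over Q (prefactor 3): negated roots = parameters.
Step ratio: r(k) = -1 * (k-\frac{7}{8}) (k+4) / [(k+\frac{47}{8}) (k+1)] - rational in k. x = -1; t_0 = 3; negate the roots.


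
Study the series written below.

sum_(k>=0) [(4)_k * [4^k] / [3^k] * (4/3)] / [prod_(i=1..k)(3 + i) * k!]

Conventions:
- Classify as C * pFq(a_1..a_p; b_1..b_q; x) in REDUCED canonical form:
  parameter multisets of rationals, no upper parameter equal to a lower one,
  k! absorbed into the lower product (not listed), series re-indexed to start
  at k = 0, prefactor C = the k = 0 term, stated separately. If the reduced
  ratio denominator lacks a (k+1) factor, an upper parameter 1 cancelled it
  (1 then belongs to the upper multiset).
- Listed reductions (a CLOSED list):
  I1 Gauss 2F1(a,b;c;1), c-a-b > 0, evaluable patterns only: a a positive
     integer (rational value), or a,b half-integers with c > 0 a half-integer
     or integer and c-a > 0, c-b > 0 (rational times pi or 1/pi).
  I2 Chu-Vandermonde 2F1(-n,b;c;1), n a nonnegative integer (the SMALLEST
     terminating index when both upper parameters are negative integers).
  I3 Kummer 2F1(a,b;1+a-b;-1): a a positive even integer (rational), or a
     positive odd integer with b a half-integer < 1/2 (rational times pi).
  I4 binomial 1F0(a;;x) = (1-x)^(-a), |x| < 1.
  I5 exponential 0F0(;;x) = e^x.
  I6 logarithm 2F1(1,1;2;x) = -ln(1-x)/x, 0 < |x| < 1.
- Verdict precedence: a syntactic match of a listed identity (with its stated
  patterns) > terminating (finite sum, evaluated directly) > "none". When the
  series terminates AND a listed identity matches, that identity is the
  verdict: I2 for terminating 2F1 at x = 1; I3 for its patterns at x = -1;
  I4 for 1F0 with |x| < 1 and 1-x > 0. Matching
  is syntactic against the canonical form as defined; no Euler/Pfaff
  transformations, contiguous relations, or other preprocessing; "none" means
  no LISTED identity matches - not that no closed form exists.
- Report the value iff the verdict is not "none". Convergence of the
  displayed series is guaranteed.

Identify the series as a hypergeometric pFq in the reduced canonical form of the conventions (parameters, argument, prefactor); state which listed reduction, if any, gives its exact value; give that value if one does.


Prefactor 4/3, argument 4/3: 0F0 with upper {-} over lower {-}. Verdict: the I5 exponential reduction applies (the 0F0 exponential series at x = 4/3). Hence: (4/3) * e^(4/3).

Structural cue: t_0 being 4/3, the two geometric factors (C = 4/3, x = 4/3) combine into one argument.
Term ratio: r(k) = (4/3) * 1 / [(k+1)] - rational; roots negated = parameters, x = (4/3), C = 4/3.


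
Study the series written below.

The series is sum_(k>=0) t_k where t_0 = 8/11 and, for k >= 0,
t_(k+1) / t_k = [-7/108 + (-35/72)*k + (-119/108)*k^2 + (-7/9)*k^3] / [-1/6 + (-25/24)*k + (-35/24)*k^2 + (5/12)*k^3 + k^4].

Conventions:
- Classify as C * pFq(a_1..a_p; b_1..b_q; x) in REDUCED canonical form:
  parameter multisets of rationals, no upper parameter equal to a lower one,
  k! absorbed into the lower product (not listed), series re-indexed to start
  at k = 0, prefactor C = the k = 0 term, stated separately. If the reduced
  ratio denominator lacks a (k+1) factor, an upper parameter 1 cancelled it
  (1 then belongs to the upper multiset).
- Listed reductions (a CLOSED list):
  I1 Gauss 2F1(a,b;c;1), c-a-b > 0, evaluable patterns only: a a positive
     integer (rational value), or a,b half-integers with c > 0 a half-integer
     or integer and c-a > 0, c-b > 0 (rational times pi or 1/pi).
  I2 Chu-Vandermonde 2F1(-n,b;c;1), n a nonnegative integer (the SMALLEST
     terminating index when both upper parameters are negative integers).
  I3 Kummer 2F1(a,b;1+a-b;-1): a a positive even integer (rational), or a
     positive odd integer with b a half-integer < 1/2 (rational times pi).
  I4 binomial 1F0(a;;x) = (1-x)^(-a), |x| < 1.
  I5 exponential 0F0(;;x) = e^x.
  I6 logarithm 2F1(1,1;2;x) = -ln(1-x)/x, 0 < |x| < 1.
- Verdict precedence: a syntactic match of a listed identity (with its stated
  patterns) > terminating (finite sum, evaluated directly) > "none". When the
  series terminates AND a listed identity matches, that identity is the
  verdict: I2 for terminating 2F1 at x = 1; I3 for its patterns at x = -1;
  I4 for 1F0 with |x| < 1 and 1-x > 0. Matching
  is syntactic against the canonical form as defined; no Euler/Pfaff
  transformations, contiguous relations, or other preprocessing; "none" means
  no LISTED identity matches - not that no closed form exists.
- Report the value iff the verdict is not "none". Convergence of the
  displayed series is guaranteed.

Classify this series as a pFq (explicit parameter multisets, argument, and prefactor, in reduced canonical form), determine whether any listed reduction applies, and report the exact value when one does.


First insight: from the first term 8/11: factor the ratio over Q (C = 8/11): negated roots = parameters.
Adjacent-term ratio: r(k) = (-7/9) * (k+2/3) / [(k-4/3) (k+1)] - rational; roots negated = parameters, x = (-7/9), C = 8/11.

At argument -7/9: a 1F1 with upper {2/3}, lower {-4/3}, scaled by C = 8/11. Verdict: none. No listed pattern accepts 1F1(2/3; -4/3; -7/9).


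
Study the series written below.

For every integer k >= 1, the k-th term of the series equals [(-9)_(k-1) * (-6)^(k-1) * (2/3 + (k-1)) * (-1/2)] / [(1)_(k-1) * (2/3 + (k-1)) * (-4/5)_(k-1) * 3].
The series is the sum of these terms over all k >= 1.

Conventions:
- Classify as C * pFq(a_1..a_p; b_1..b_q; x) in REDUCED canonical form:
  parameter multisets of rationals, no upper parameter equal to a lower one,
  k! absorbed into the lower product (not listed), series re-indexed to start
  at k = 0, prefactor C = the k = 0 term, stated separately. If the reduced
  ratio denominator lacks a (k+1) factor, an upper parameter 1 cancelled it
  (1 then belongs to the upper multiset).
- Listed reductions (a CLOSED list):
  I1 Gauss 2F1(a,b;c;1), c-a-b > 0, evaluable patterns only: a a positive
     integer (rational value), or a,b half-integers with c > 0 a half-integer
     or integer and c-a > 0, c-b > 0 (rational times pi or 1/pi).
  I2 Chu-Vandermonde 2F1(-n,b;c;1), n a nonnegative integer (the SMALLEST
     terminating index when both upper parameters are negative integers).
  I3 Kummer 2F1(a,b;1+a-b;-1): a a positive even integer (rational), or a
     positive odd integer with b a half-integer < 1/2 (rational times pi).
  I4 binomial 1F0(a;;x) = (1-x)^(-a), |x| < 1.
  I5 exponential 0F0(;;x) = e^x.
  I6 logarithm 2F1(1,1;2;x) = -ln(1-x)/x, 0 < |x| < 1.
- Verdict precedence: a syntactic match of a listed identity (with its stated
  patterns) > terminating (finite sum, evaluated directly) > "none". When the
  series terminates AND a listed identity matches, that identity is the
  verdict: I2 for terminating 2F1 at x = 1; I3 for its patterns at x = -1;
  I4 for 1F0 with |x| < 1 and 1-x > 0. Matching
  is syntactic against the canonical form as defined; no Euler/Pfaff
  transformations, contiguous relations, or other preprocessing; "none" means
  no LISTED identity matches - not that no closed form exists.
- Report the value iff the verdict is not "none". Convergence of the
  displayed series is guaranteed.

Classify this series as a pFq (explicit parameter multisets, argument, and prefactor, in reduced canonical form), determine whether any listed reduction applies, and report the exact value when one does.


Classification (C = -1/6): 1F1 with upper {-9}, lower {-4/5}, argument x = -6. Verdict: terminating - the sum ends at index 9 because -9 is a negative integer; exact evaluation follows. Hence: 144981318323/372372.

Key observation: t_0 being -1/6, striking the common factor k + 2/3 reduces the term (C = -1/6).
Step ratio: r(k) = (-6) * (k-9) / [(k-4/5) (k+1)] - rational; roots negated = parameters, x = (-6), C = -1/6.


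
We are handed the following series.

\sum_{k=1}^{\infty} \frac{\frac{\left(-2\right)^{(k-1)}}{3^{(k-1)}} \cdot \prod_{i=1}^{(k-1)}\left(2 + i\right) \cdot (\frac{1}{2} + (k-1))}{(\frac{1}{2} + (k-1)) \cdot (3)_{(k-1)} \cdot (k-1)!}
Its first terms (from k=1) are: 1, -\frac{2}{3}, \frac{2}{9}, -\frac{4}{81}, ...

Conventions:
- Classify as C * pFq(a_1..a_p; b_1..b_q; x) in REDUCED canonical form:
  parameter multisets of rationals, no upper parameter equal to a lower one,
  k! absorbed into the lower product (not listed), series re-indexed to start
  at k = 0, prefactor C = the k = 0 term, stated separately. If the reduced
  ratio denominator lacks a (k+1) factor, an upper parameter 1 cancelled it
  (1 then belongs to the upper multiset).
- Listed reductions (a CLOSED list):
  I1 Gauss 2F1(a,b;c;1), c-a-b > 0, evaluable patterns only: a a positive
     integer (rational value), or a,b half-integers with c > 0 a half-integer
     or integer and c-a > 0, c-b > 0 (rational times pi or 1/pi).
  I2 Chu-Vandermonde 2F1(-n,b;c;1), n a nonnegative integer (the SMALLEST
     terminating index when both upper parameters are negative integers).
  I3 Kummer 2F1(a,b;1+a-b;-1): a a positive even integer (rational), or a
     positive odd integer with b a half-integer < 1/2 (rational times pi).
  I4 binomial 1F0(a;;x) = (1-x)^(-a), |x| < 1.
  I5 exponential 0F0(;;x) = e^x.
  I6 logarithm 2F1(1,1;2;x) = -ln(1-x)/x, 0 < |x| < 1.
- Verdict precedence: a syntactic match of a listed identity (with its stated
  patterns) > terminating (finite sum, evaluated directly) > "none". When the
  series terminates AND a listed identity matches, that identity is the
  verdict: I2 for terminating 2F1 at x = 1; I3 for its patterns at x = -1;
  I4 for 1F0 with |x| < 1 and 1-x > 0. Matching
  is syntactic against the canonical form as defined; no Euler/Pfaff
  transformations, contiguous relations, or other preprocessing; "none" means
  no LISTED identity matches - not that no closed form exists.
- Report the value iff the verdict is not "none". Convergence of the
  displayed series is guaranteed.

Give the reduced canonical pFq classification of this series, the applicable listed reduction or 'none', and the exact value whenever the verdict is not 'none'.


With C = 1: the canonical form is 0F0(-; -; -\frac{2}{3}). Verdict: this is exponential (I5) (the 0F0 exponential series at x = -\frac{2}{3}). Hence: e^{-\frac{2}{3}}.

Key step: with t_0 = 1, the parameter 3 appears in both the upper and lower lists and cancels (alongside the other common factor).
Step ratio: r(k) = -\frac{2}{3} * 1 / [(k+1)] - rational; roots negated = parameters, x = -\frac{2}{3}, C = 1.


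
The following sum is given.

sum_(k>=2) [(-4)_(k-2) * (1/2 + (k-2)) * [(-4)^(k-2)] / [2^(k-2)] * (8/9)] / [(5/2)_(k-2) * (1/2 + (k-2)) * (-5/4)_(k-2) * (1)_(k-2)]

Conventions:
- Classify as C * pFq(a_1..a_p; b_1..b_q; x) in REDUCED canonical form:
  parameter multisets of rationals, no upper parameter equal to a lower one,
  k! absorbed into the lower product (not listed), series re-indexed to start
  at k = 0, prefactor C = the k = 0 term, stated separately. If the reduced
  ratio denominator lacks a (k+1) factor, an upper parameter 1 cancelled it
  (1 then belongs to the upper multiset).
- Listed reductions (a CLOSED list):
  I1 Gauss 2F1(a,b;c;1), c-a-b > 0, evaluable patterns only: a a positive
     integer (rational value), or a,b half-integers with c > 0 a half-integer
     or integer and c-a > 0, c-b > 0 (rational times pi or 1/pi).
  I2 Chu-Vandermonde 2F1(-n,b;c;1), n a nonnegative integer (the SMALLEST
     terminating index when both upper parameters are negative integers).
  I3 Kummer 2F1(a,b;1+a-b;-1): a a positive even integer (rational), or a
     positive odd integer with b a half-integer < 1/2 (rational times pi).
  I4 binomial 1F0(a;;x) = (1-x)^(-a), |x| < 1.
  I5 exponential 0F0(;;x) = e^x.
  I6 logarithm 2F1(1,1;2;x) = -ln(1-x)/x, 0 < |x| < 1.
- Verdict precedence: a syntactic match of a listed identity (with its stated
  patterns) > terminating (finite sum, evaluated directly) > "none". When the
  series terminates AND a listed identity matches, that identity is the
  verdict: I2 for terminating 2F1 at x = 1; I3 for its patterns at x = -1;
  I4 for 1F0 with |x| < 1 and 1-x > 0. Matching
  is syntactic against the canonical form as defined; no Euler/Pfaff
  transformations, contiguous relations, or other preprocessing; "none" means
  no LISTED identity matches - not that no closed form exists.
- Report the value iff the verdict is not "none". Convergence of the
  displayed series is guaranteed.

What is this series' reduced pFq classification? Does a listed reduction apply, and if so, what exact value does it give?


The series (x = -2) is 1F2: upper {-4}, lower {-5/4, 5/2}, prefactor 8/9. Verdict: terminating - the sum ends at index 4 because -4 is a negative integer; exact evaluation follows. Sum: 130136/13475.

The tell: t_0 = 8/9 here, and striking the common factor k + 1/2 reduces the term (C = 8/9, x = -2).
Consecutive-term ratio: r(k) = (-2) * (k-4) / [(k-5/4) (k+5/2) (k+1)] - rational in k, leading ratio (-2); with t_0 = 8/9, classification follows.


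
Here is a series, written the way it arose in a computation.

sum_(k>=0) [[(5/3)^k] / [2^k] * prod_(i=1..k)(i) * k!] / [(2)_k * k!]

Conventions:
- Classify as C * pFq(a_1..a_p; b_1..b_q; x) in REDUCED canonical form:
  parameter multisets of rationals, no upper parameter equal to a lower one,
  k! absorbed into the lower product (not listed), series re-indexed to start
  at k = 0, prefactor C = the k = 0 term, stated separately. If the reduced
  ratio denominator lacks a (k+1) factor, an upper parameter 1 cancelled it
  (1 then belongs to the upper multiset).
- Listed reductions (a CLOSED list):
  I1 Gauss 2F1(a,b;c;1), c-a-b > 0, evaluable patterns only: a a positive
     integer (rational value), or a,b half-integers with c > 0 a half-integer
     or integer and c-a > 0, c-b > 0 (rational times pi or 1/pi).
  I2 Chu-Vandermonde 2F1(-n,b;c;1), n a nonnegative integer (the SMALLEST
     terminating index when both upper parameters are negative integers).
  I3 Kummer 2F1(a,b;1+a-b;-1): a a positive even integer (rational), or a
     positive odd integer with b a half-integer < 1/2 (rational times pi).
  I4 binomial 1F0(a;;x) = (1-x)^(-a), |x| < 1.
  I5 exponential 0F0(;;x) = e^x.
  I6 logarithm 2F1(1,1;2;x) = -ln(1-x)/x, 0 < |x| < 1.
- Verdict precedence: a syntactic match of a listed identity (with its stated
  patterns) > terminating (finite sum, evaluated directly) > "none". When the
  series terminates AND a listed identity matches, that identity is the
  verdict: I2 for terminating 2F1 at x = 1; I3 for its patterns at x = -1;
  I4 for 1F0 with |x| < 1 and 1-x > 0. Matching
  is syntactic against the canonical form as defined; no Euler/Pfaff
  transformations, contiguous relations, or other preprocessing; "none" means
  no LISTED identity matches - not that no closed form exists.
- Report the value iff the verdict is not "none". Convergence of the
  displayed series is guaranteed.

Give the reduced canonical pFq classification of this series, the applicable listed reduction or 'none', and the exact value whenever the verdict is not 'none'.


Prefactor 1, argument 5/6: 2F1 with upper {1, 1} over lower {2}. Verdict (x = 5/6): the logarithmic series (I6) applies (the logarithm: parameters (1,1;2), x = 5/6). Exact value: (-6/5) * ln(1/6).

Structural cue: x = (5/6) and the running product (prefactor 1) telescopes to a rising factorial.
Step ratio: r(k) = (5/6) * (k+1) (k+1) / [(k+2) (k+1)] - poly over poly, x = (5/6) from leading terms; C = 1 at k = 0.


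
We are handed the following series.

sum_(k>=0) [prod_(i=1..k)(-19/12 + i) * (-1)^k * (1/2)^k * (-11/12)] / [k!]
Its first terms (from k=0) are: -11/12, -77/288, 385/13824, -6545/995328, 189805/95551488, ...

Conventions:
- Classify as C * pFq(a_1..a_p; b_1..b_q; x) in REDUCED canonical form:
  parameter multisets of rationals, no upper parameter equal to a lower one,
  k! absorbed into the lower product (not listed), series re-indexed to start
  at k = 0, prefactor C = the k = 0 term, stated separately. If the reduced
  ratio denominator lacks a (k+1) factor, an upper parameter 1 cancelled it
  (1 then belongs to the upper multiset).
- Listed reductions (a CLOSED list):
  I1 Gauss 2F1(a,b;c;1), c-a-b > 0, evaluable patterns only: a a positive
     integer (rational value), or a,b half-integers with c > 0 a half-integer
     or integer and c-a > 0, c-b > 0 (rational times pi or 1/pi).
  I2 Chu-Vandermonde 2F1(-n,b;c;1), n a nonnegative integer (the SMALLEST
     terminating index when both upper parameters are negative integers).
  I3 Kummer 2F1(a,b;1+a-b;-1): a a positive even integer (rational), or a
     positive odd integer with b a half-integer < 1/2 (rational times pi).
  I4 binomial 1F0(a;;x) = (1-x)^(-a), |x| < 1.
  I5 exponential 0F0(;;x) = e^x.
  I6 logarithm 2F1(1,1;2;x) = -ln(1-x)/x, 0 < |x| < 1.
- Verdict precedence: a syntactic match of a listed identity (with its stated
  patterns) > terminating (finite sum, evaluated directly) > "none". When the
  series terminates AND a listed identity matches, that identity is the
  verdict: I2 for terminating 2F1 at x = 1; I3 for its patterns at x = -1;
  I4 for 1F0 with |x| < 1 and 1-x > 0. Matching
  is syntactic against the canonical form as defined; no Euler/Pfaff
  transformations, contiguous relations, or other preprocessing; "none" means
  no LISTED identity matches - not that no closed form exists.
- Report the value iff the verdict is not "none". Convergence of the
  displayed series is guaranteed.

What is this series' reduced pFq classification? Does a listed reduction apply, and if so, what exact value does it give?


Canonical form: C = -11/12 times 1F0 with upper {-7/12}, lower {-}, x = -1/2. Verdict at x = -1/2: the binomial series (I4) matches (the 1F0 binomial series: exponent 7/12, x = -1/2). Sum: (-11/12) * (3/2)^(7/12).

Key step: from the first term -11/12: the running product (prefactor -11/12) telescopes to a rising factorial.
Ratio: r(k) = (-1/2) * (k-7/12) / [(k+1)] - rational in k. x = (-1/2); t_0 = -11/12; negate the roots.


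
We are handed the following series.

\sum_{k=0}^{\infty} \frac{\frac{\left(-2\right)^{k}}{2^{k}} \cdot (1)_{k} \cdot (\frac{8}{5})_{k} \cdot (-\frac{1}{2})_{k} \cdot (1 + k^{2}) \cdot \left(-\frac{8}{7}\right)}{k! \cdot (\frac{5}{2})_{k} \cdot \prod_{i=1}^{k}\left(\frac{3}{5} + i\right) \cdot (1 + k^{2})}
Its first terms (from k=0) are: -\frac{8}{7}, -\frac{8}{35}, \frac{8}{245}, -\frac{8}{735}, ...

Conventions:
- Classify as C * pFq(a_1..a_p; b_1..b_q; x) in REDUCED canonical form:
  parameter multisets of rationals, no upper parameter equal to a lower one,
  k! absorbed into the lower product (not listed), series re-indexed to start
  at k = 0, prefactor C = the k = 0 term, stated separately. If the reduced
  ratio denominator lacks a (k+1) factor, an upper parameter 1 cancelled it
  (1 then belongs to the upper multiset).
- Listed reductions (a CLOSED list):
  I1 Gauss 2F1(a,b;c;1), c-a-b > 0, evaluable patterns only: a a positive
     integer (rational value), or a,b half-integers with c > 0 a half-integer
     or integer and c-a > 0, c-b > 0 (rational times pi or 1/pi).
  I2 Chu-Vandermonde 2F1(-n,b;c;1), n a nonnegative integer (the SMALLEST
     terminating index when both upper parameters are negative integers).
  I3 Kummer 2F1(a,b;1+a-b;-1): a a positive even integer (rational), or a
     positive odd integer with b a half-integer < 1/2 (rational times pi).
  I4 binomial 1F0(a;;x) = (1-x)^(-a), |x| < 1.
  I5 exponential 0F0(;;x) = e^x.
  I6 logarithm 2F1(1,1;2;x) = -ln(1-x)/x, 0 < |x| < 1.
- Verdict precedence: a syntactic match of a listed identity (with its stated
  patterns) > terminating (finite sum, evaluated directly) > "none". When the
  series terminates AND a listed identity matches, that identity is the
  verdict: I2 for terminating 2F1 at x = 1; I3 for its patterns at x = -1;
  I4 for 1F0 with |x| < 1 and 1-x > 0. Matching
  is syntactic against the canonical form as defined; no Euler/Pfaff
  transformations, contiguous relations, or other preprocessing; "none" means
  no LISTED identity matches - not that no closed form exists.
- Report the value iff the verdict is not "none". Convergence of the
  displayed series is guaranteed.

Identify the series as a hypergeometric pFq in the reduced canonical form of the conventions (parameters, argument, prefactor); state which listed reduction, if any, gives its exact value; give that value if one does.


Classification (C = -\frac{8}{7}): 2F1 with upper {-\frac{1}{2}, 1}, lower {\frac{5}{2}}, argument x = -1. Verdict at x = -1: Kummer (I3) matches (x = -1; c = \frac{5}{2} equals 1+a-b for upper {-\frac{1}{2}, 1}: listed pattern). Exact value: \left(-\frac{3}{7}\right) \cdot \pi.

Key observation: t_0 being -\frac{8}{7}, the parameter 8/5 appears in both the upper and lower lists and cancels (alongside the other common factor).
Term ratio: r(k) = -1 * (k-\frac{1}{2}) (k+1) / [(k+\frac{5}{2}) (k+1)] - rational in k, leading ratio -1; with t_0 = -\frac{8}{7}, classification follows.


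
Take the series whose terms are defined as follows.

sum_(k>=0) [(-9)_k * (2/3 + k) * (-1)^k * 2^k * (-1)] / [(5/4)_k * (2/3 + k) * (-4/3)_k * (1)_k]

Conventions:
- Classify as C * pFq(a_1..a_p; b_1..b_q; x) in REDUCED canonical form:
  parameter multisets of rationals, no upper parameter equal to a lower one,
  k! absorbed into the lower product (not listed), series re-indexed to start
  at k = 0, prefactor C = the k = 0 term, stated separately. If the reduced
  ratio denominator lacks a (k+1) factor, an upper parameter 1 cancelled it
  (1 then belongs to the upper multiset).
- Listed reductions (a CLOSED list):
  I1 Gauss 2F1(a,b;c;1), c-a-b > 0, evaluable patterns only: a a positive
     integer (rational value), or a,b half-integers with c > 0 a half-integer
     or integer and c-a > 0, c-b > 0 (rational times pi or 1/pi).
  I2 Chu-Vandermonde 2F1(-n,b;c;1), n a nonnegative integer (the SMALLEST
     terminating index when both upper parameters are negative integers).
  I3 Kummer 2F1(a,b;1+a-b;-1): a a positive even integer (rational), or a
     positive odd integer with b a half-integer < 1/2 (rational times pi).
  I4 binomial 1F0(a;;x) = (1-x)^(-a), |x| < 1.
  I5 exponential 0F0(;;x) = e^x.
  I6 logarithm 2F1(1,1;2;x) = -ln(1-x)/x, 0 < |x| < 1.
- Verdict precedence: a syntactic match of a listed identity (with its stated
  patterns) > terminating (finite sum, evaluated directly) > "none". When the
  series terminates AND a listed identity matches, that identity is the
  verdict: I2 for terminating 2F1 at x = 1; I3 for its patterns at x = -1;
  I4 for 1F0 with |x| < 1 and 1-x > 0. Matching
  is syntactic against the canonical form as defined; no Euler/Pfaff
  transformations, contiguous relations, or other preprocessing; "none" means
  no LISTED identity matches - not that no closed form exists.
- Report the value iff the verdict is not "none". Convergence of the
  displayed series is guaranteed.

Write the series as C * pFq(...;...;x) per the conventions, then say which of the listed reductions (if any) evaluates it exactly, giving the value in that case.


This is -1 * 1F2(-9; -4/3, 5/4; -2) in reduced canonical form. Verdict: terminating. With -9 upstairs the series is a 10-term polynomial sum; evaluated term by term. Hence: -35442619974525307/74691707715625.

First insight: from the first term -1: (1)_k (prefactor -1) is k! itself.
Ratio: r(k) = (-2) * (k-9) / [(k-4/3) (k+5/4) (k+1)] - rational in k, leading ratio (-2); with t_0 = -1, classification follows.
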